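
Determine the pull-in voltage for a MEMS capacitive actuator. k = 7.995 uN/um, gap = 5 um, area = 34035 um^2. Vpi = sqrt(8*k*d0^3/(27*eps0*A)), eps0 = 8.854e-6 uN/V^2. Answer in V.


Step 1: Compute numerator: 8 * k * d0^3 = 8 * 7.995 * 5^3 = 7995.0
Step 2: Compute denominator: 27 * eps0 * A = 27 * 8.854e-6 * 34035 = 8.136339
Step 3: Vpi = sqrt(7995.0 / 8.136339)
Vpi = 31.35 V


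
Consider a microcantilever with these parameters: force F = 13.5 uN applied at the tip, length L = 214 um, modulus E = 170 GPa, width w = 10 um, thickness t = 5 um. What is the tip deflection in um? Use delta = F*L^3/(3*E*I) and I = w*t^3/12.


Step 1: Calculate the second moment of area.
I = w * t^3 / 12 = 10 * 5^3 / 12 = 104.1667 um^4
Step 2: Convert E to consistent units (1 GPa = 1000 uN/um^2).
E = 170 GPa = 170000 uN/um^2
Step 3: Calculate tip deflection.
delta = F * L^3 / (3 * E * I)
delta = 13.5 * 214^3 / (3 * 170000 * 104.1667)
delta = 2.4904 um


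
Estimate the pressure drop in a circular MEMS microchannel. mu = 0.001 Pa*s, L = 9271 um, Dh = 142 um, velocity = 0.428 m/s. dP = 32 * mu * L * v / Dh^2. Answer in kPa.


Step 1: Convert to SI: L = 9271e-6 m, Dh = 142e-6 m
Step 2: dP = 32 * 0.001 * 9271e-6 * 0.428 / (142e-6)^2
Step 3: dP = 6297.14 Pa
Step 4: Convert to kPa: dP = 6.3 kPa


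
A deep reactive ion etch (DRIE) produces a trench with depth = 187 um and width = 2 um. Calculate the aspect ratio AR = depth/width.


Step 1: AR = depth / width
Step 2: AR = 187 / 2
AR = 93.5


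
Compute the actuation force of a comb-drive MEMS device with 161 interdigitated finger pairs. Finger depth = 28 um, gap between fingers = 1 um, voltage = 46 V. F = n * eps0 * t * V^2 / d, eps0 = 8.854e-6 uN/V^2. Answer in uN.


Step 1: Parameters: n=161, eps0=8.854e-6 uN/V^2, t=28 um, V=46 V, d=1 um
Step 2: V^2 = 2116
Step 3: F = 161 * 8.854e-6 * 28 * 2116 / 1
F = 84.458 uN


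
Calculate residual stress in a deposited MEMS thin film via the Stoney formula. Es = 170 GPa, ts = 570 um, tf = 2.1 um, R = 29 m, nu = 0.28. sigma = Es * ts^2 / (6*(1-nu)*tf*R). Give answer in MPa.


Step 1: Compute numerator: Es * ts^2 = 170 * 570^2 = 55233000 (GPa*um^2)
Step 2: Compute denominator (R in um): 6*(1-nu)*tf*R = 6*0.72*2.1*29e6 = 263088000.0 (um^2)
Step 3: sigma (GPa) = 55233000 / 263088000.0 = 2.09941e-01 GPa
Step 4: Convert to MPa (x1000): sigma = 209.9 MPa


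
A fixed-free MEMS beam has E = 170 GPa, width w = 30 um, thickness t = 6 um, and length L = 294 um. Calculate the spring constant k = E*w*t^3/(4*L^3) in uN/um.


Step 1: Convert E to consistent units (1 GPa = 1000 uN/um^2).
E = 170 GPa = 170000 uN/um^2
Step 2: Compute t^3 = 6^3 = 216
Step 3: Compute L^3 = 294^3 = 25412184
Step 4: k = 170000 * 30 * 216 / (4 * 25412184)
k = 10.8373 uN/um


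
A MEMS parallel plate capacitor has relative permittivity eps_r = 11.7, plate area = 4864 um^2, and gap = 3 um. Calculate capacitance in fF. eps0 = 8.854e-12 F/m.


Step 1: Convert area to m^2: A = 4864e-12 m^2
Step 2: Convert gap to m: d = 3e-6 m
Step 3: C = eps0 * eps_r * A / d
C = 8.854e-12 * 11.7 * 4864e-12 / 3e-6
Step 4: Convert to fF (multiply by 1e15).
C = 167.96 fF


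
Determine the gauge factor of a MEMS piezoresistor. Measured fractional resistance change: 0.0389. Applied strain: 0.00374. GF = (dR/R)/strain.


Step 1: Identify values.
dR/R = 0.0389, strain = 0.00374
Step 2: GF = (dR/R) / strain = 0.0389 / 0.00374
GF = 10.4


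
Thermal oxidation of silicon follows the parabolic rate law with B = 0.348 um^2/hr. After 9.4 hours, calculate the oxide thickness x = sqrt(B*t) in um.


Step 1: Compute B*t = 0.348 * 9.4 = 3.2712
Step 2: x = sqrt(3.2712)
x = 1.809 um


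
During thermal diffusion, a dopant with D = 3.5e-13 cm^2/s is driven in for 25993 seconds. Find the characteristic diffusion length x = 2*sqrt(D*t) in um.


Step 1: Compute D*t = 3.5e-13 * 25993 = 9.09755e-09 cm^2
Step 2: sqrt(D*t) = 9.53811e-05 cm
Step 3: x = 2 * 9.53811e-05 cm = 1.907622e-04 cm
Step 4: Convert to um (1 cm = 1e4 um): x = 1.908 um


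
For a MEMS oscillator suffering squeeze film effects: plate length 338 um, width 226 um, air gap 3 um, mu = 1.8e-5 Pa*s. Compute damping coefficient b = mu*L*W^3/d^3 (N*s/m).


Step 1: Convert to SI.
L = 338e-6 m, W = 226e-6 m, d = 3e-6 m
Step 2: W^3 = (226e-6)^3 = 1.15e-11 m^3
Step 3: d^3 = (3e-6)^3 = 2.70e-17 m^3
Step 4: b = 1.8e-5 * 338e-6 * 1.15e-11 / 2.70e-17
b = 2.60e-03 N*s/m


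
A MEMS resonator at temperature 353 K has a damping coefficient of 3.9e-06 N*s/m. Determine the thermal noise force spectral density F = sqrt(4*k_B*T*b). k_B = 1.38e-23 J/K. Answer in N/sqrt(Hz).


Step 1: Compute 4 * k_B * T * b
= 4 * 1.38e-23 * 353 * 3.9e-06
= 7.5994e-26 N^2/Hz
Step 2: F_noise = sqrt(7.5994e-26)
F_noise = 2.76e-13 N/sqrt(Hz)


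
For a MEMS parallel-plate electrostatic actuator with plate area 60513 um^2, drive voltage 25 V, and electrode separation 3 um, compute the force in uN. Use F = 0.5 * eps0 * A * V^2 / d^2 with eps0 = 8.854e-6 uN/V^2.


Step 1: Identify parameters.
eps0 = 8.854e-6 uN/V^2, A = 60513 um^2, V = 25 V, d = 3 um
Step 2: Compute V^2 = 25^2 = 625
Step 3: Compute d^2 = 3^2 = 9
Step 4: F = 0.5 * 8.854e-6 * 60513 * 625 / 9
F = 18.604 uN


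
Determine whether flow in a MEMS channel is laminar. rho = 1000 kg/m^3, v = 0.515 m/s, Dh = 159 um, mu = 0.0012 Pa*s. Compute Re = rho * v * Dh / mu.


Step 1: Convert Dh to meters: Dh = 159e-6 m
Step 2: Re = rho * v * Dh / mu
Re = 1000 * 0.515 * 159e-6 / 0.0012
Re = 68.238
Since Re = 68.238 is below ~2300, the flow is laminar.


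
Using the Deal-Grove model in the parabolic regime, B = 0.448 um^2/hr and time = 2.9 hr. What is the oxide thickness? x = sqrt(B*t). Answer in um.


Step 1: Compute B*t = 0.448 * 2.9 = 1.2992
Step 2: x = sqrt(1.2992)
x = 1.14 um


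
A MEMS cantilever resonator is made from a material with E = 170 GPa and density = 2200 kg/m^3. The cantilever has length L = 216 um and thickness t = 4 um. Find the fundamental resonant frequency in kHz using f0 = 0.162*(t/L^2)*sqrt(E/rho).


Step 1: Convert units to SI.
t_SI = 4e-6 m, L_SI = 216e-6 m
Step 2: Calculate sqrt(E/rho).
sqrt(170e9 / 2200) = 8790.49 m/s
Step 3: Compute f0.
f0 = 0.162 * 4e-6 / (216e-6)^2 * 8790.49 = 122090.1 Hz = 122.09 kHz


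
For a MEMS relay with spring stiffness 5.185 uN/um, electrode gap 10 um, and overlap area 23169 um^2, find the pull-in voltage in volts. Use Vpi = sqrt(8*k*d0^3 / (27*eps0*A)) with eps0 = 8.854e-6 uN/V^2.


Step 1: Compute numerator: 8 * k * d0^3 = 8 * 5.185 * 10^3 = 41480.0
Step 2: Compute denominator: 27 * eps0 * A = 27 * 8.854e-6 * 23169 = 5.538735
Step 3: Vpi = sqrt(41480.0 / 5.538735)
Vpi = 86.54 V


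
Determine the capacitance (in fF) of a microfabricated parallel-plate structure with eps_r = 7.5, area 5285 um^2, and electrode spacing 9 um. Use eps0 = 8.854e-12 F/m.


Step 1: Convert area to m^2: A = 5285e-12 m^2
Step 2: Convert gap to m: d = 9e-6 m
Step 3: C = eps0 * eps_r * A / d
C = 8.854e-12 * 7.5 * 5285e-12 / 9e-6
Step 4: Convert to fF (multiply by 1e15).
C = 38.99 fF


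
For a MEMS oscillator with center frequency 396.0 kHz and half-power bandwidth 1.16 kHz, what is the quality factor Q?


Step 1: Q = f0 / bandwidth
Step 2: Q = 396.0 / 1.16
Q = 341.4


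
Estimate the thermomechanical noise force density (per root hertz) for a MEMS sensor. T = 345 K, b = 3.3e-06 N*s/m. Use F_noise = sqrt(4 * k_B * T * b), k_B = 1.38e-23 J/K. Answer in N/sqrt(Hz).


Step 1: Compute 4 * k_B * T * b
= 4 * 1.38e-23 * 345 * 3.3e-06
= 6.2845e-26 N^2/Hz
Step 2: F_noise = sqrt(6.2845e-26)
F_noise = 2.51e-13 N/sqrt(Hz)


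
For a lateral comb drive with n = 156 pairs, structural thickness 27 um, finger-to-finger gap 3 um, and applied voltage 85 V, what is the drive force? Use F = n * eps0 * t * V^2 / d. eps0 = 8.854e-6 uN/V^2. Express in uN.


Step 1: Parameters: n=156, eps0=8.854e-6 uN/V^2, t=27 um, V=85 V, d=3 um
Step 2: V^2 = 7225
Step 3: F = 156 * 8.854e-6 * 27 * 7225 / 3
F = 89.814 uN


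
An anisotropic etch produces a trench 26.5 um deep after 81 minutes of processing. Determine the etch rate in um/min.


Step 1: Etch rate = depth / time
Step 2: rate = 26.5 / 81
rate = 0.327 um/min


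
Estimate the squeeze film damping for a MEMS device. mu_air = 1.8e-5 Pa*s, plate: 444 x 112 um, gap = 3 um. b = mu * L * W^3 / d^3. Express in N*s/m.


Step 1: Convert to SI.
L = 444e-6 m, W = 112e-6 m, d = 3e-6 m
Step 2: W^3 = (112e-6)^3 = 1.40e-12 m^3
Step 3: d^3 = (3e-6)^3 = 2.70e-17 m^3
Step 4: b = 1.8e-5 * 444e-6 * 1.40e-12 / 2.70e-17
b = 4.16e-04 N*s/m


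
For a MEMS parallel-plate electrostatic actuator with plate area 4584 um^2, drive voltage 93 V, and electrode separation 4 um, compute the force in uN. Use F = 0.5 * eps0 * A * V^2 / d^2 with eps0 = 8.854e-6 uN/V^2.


Step 1: Identify parameters.
eps0 = 8.854e-6 uN/V^2, A = 4584 um^2, V = 93 V, d = 4 um
Step 2: Compute V^2 = 93^2 = 8649
Step 3: Compute d^2 = 4^2 = 16
Step 4: F = 0.5 * 8.854e-6 * 4584 * 8649 / 16
F = 10.97 uN


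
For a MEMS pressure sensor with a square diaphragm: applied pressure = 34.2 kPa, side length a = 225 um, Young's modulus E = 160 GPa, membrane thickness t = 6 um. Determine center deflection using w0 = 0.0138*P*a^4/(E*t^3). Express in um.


Step 1: Convert pressure to compatible units (E is in GPa, so P in GPa).
P = 34.2 kPa = 34.2e-6 GPa
Step 2: Compute numerator: 0.0138 * P * a^4.
a^4 = 225^4 = 2562890625
numerator = 0.0138 * 34.2e-6 * 2562890625 = 1.21e+03
Step 3: Compute denominator: E * t^3 = 160 * 6^3 = 34560
Step 4: w0 = numerator / denominator = 1.21e+03 / 34560 = 0.035 um


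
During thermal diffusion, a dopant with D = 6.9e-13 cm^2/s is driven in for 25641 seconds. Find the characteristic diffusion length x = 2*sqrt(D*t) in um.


Step 1: Compute D*t = 6.9e-13 * 25641 = 1.769229e-08 cm^2
Step 2: sqrt(D*t) = 1.3301e-04 cm
Step 3: x = 2 * 1.3301e-04 cm = 2.6602e-04 cm
Step 4: Convert to um (1 cm = 1e4 um): x = 2.66 um


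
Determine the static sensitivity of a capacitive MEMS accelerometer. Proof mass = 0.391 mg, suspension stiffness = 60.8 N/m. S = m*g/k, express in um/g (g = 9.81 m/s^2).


Step 1: Convert mass: m = 0.391 mg = 3.91e-07 kg
Step 2: S = m * g / k = 3.91e-07 * 9.81 / 60.8
Step 3: S = 6.31e-08 m/g
Step 4: Convert to um/g: S = 0.063 um/g


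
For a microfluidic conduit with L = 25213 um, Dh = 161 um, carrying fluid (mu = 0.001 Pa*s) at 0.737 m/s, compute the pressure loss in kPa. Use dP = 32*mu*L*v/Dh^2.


Step 1: Convert to SI: L = 25213e-6 m, Dh = 161e-6 m
Step 2: dP = 32 * 0.001 * 25213e-6 * 0.737 / (161e-6)^2
Step 3: dP = 22939.83 Pa
Step 4: Convert to kPa: dP = 22.94 kPa


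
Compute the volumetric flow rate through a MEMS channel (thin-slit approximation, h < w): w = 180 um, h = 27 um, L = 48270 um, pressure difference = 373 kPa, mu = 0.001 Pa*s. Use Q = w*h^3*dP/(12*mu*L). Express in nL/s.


Step 1: Convert all dimensions to SI (meters).
w = 180e-6 m, h = 27e-6 m, L = 48270e-6 m, dP = 373e3 Pa
Step 2: Q = w * h^3 * dP / (12 * mu * L)
Q = 180e-6 * (27e-6)^3 * 373e3 / (12 * 0.001 * 48270e-6) = 2.28146644e-09 m^3/s
Step 3: Convert Q from m^3/s to nL/s (1 m^3 = 1e12 nL, so multiply by 1e12).
Q = 2281.466 nL/s


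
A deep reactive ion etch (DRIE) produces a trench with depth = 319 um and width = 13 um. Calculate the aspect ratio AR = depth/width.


Step 1: AR = depth / width
Step 2: AR = 319 / 13
AR = 24.5


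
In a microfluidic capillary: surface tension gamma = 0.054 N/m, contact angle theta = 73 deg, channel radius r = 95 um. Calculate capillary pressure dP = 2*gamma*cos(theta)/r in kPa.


Step 1: cos(73 deg) = 0.2924
Step 2: Convert r to m: r = 95e-6 m
Step 3: dP = 2 * 0.054 * 0.2924 / 95e-6 = 332.4 Pa
Step 4: Convert Pa to kPa (divide by 1000).
dP = 0.33 kPa


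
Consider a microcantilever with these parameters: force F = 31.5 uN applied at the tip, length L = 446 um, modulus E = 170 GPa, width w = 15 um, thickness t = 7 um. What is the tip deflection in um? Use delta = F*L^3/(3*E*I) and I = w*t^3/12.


Step 1: Calculate the second moment of area.
I = w * t^3 / 12 = 15 * 7^3 / 12 = 428.75 um^4
Step 2: Convert E to consistent units (1 GPa = 1000 uN/um^2).
E = 170 GPa = 170000 uN/um^2
Step 3: Calculate tip deflection.
delta = F * L^3 / (3 * E * I)
delta = 31.5 * 446^3 / (3 * 170000 * 428.75)
delta = 12.7803 um


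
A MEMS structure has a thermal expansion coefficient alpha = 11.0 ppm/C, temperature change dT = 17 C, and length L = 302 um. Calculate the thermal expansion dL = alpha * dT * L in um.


Step 1: Convert CTE: alpha = 11.0 ppm/C = 11.0e-6 /C
Step 2: dL = 11.0e-6 * 17 * 302
dL = 0.0565 um


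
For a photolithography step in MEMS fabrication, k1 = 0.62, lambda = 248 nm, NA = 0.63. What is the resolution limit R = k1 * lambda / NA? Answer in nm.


Step 1: Identify values: k1 = 0.62, lambda = 248 nm, NA = 0.63
Step 2: R = k1 * lambda / NA
R = 0.62 * 248 / 0.63
R = 244.1 nm


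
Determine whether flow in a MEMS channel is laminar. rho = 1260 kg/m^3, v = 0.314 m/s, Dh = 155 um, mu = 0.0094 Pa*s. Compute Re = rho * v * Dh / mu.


Step 1: Convert Dh to meters: Dh = 155e-6 m
Step 2: Re = rho * v * Dh / mu
Re = 1260 * 0.314 * 155e-6 / 0.0094
Re = 6.524
Since Re = 6.524 is below ~2300, the flow is laminar.


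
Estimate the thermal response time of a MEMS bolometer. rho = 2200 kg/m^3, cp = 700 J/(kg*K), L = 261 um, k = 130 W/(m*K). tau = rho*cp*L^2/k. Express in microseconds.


Step 1: Convert L to m: L = 261e-6 m
Step 2: L^2 = (261e-6)^2 = 6.8121e-08 m^2
Step 3: tau = 2200 * 700 * 6.8121e-08 / 130 = 8.0697185e-04 s
Step 4: Convert to microseconds (multiply by 1e6).
tau = 806.972 us


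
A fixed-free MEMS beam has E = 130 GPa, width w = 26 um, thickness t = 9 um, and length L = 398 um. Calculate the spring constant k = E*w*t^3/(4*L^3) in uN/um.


Step 1: Convert E to consistent units (1 GPa = 1000 uN/um^2).
E = 130 GPa = 130000 uN/um^2
Step 2: Compute t^3 = 9^3 = 729
Step 3: Compute L^3 = 398^3 = 63044792
Step 4: k = 130000 * 26 * 729 / (4 * 63044792)
k = 9.7709 uN/um


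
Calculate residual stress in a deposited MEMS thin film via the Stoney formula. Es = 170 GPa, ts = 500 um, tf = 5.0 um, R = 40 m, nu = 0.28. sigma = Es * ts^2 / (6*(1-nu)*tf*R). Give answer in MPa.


Step 1: Compute numerator: Es * ts^2 = 170 * 500^2 = 42500000 (GPa*um^2)
Step 2: Compute denominator (R in um): 6*(1-nu)*tf*R = 6*0.72*5.0*40e6 = 864000000.0 (um^2)
Step 3: sigma (GPa) = 42500000 / 864000000.0 = 4.919e-02 GPa
Step 4: Convert to MPa (x1000): sigma = 49.2 MPa


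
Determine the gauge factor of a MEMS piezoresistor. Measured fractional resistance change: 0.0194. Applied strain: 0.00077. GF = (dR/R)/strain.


Step 1: Identify values.
dR/R = 0.0194, strain = 0.00077
Step 2: GF = (dR/R) / strain = 0.0194 / 0.00077
GF = 25.2


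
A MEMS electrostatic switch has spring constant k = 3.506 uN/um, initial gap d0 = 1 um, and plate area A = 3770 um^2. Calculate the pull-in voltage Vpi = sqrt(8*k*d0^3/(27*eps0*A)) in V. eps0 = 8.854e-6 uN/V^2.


Step 1: Compute numerator: 8 * k * d0^3 = 8 * 3.506 * 1^3 = 28.048
Step 2: Compute denominator: 27 * eps0 * A = 27 * 8.854e-6 * 3770 = 0.901249
Step 3: Vpi = sqrt(28.048 / 0.901249)
Vpi = 5.58 V


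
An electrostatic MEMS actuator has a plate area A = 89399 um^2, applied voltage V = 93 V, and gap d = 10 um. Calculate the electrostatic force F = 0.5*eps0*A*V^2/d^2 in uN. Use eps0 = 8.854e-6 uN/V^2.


Step 1: Identify parameters.
eps0 = 8.854e-6 uN/V^2, A = 89399 um^2, V = 93 V, d = 10 um
Step 2: Compute V^2 = 93^2 = 8649
Step 3: Compute d^2 = 10^2 = 100
Step 4: F = 0.5 * 8.854e-6 * 89399 * 8649 / 100
F = 34.23 uN


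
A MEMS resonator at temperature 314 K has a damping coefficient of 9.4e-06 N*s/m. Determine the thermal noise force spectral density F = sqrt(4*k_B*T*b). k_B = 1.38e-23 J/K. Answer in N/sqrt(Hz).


Step 1: Compute 4 * k_B * T * b
= 4 * 1.38e-23 * 314 * 9.4e-06
= 1.6293e-25 N^2/Hz
Step 2: F_noise = sqrt(1.6293e-25)
F_noise = 4.04e-13 N/sqrt(Hz)


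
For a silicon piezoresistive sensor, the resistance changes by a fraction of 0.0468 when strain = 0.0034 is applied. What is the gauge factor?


Step 1: Identify values.
dR/R = 0.0468, strain = 0.0034
Step 2: GF = (dR/R) / strain = 0.0468 / 0.0034
GF = 13.8


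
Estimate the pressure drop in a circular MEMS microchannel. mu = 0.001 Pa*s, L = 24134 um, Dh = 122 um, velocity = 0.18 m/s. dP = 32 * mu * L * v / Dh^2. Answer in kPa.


Step 1: Convert to SI: L = 24134e-6 m, Dh = 122e-6 m
Step 2: dP = 32 * 0.001 * 24134e-6 * 0.18 / (122e-6)^2
Step 3: dP = 9339.68 Pa
Step 4: Convert to kPa: dP = 9.34 kPa


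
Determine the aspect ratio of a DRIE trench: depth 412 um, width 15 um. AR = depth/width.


Step 1: AR = depth / width
Step 2: AR = 412 / 15
AR = 27.5


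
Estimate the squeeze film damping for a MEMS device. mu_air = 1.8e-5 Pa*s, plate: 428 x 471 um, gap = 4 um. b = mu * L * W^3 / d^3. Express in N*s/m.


Step 1: Convert to SI.
L = 428e-6 m, W = 471e-6 m, d = 4e-6 m
Step 2: W^3 = (471e-6)^3 = 1.04e-10 m^3
Step 3: d^3 = (4e-6)^3 = 6.40e-17 m^3
Step 4: b = 1.8e-5 * 428e-6 * 1.04e-10 / 6.40e-17
b = 1.26e-02 N*s/m


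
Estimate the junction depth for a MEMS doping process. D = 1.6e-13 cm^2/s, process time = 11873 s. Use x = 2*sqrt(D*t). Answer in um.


Step 1: Compute D*t = 1.6e-13 * 11873 = 1.89968e-09 cm^2
Step 2: sqrt(D*t) = 4.3585e-05 cm
Step 3: x = 2 * 4.3585e-05 cm = 8.717e-05 cm
Step 4: Convert to um (1 cm = 1e4 um): x = 0.872 um


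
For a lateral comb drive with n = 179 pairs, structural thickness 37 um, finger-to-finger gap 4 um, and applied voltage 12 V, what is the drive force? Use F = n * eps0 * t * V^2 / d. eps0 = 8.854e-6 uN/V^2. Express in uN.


Step 1: Parameters: n=179, eps0=8.854e-6 uN/V^2, t=37 um, V=12 V, d=4 um
Step 2: V^2 = 144
Step 3: F = 179 * 8.854e-6 * 37 * 144 / 4
F = 2.111 uN


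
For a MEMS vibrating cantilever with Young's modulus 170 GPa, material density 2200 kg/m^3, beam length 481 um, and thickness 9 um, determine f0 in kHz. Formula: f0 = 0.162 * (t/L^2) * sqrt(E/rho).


Step 1: Convert units to SI.
t_SI = 9e-6 m, L_SI = 481e-6 m
Step 2: Calculate sqrt(E/rho).
sqrt(170e9 / 2200) = 8790.49 m/s
Step 3: Compute f0.
f0 = 0.162 * 9e-6 / (481e-6)^2 * 8790.49 = 55396.3 Hz = 55.4 kHz


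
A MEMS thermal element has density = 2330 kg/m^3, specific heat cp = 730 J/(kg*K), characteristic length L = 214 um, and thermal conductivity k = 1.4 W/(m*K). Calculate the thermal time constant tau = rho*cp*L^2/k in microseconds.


Step 1: Convert L to m: L = 214e-6 m
Step 2: L^2 = (214e-6)^2 = 4.5796e-08 m^2
Step 3: tau = 2330 * 730 * 4.5796e-08 / 1.4 = 5.563886886e-02 s
Step 4: Convert to microseconds (multiply by 1e6).
tau = 55638.869 us


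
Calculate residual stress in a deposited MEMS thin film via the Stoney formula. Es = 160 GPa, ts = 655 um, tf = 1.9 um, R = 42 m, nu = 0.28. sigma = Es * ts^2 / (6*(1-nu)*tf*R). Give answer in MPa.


Step 1: Compute numerator: Es * ts^2 = 160 * 655^2 = 68644000 (GPa*um^2)
Step 2: Compute denominator (R in um): 6*(1-nu)*tf*R = 6*0.72*1.9*42e6 = 344736000.0 (um^2)
Step 3: sigma (GPa) = 68644000 / 344736000.0 = 1.9912e-01 GPa
Step 4: Convert to MPa (x1000): sigma = 199.1 MPa


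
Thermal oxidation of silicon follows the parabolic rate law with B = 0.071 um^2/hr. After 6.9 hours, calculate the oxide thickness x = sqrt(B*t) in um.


Step 1: Compute B*t = 0.071 * 6.9 = 0.4899
Step 2: x = sqrt(0.4899)
x = 0.7 um


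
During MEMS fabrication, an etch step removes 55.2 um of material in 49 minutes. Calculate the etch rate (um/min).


Step 1: Etch rate = depth / time
Step 2: rate = 55.2 / 49
rate = 1.127 um/min


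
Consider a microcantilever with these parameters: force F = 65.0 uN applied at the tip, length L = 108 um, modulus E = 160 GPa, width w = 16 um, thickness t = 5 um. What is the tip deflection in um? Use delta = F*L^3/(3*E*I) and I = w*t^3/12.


Step 1: Calculate the second moment of area.
I = w * t^3 / 12 = 16 * 5^3 / 12 = 166.6667 um^4
Step 2: Convert E to consistent units (1 GPa = 1000 uN/um^2).
E = 160 GPa = 160000 uN/um^2
Step 3: Calculate tip deflection.
delta = F * L^3 / (3 * E * I)
delta = 65.0 * 108^3 / (3 * 160000 * 166.6667)
delta = 1.0235 um


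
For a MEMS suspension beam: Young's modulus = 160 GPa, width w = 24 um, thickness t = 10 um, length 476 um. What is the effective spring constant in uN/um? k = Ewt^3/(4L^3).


Step 1: Convert E to consistent units (1 GPa = 1000 uN/um^2).
E = 160 GPa = 160000 uN/um^2
Step 2: Compute t^3 = 10^3 = 1000
Step 3: Compute L^3 = 476^3 = 107850176
Step 4: k = 160000 * 24 * 1000 / (4 * 107850176)
k = 8.9012 uN/um


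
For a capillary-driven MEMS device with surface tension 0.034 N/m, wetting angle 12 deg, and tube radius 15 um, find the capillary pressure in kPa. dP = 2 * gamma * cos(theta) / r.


Step 1: cos(12 deg) = 0.9781
Step 2: Convert r to m: r = 15e-6 m
Step 3: dP = 2 * 0.034 * 0.9781 / 15e-6 = 4434.1 Pa
Step 4: Convert Pa to kPa (divide by 1000).
dP = 4.43 kPa


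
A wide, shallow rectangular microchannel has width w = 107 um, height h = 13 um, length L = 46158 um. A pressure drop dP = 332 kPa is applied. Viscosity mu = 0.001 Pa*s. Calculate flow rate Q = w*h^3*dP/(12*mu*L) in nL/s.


Step 1: Convert all dimensions to SI (meters).
w = 107e-6 m, h = 13e-6 m, L = 46158e-6 m, dP = 332e3 Pa
Step 2: Q = w * h^3 * dP / (12 * mu * L)
Q = 107e-6 * (13e-6)^3 * 332e3 / (12 * 0.001 * 46158e-6) = 1.4090412e-10 m^3/s
Step 3: Convert Q from m^3/s to nL/s (1 m^3 = 1e12 nL, so multiply by 1e12).
Q = 140.904 nL/s


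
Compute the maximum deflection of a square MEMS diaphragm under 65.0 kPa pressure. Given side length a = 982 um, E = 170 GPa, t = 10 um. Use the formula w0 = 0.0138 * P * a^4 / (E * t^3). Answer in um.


Step 1: Convert pressure to compatible units (E is in GPa, so P in GPa).
P = 65.0 kPa = 65.0e-6 GPa
Step 2: Compute numerator: 0.0138 * P * a^4.
a^4 = 982^4 = 929920776976
numerator = 0.0138 * 65.0e-6 * 929920776976 = 8.341389e+05
Step 3: Compute denominator: E * t^3 = 170 * 10^3 = 170000
Step 4: w0 = numerator / denominator = 8.341389e+05 / 170000 = 4.9067 um


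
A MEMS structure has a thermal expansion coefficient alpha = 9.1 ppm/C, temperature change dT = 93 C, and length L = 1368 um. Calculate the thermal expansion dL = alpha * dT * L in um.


Step 1: Convert CTE: alpha = 9.1 ppm/C = 9.1e-6 /C
Step 2: dL = 9.1e-6 * 93 * 1368
dL = 1.1577 um


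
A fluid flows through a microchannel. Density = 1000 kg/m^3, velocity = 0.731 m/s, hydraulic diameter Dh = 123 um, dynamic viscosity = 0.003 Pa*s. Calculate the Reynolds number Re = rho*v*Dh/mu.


Step 1: Convert Dh to meters: Dh = 123e-6 m
Step 2: Re = rho * v * Dh / mu
Re = 1000 * 0.731 * 123e-6 / 0.003
Re = 29.971


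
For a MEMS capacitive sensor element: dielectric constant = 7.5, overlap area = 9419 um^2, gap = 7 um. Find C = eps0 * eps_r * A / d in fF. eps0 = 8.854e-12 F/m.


Step 1: Convert area to m^2: A = 9419e-12 m^2
Step 2: Convert gap to m: d = 7e-6 m
Step 3: C = eps0 * eps_r * A / d
C = 8.854e-12 * 7.5 * 9419e-12 / 7e-6
Step 4: Convert to fF (multiply by 1e15).
C = 89.35 fF


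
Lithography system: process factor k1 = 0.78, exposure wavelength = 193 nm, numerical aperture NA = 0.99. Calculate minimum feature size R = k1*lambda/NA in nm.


Step 1: Identify values: k1 = 0.78, lambda = 193 nm, NA = 0.99
Step 2: R = k1 * lambda / NA
R = 0.78 * 193 / 0.99
R = 152.1 nm


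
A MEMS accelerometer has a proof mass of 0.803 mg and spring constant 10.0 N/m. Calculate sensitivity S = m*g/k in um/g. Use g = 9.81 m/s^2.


Step 1: Convert mass: m = 0.803 mg = 8.03e-07 kg
Step 2: S = m * g / k = 8.03e-07 * 9.81 / 10.0
Step 3: S = 7.88e-07 m/g
Step 4: Convert to um/g: S = 0.788 um/g


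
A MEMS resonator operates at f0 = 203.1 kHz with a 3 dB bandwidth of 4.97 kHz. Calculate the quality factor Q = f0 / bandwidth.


Step 1: Q = f0 / bandwidth
Step 2: Q = 203.1 / 4.97
Q = 40.9


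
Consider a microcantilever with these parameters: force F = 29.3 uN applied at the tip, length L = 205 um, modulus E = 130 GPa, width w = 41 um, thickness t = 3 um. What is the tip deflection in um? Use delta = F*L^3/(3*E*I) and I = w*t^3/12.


Step 1: Calculate the second moment of area.
I = w * t^3 / 12 = 41 * 3^3 / 12 = 92.25 um^4
Step 2: Convert E to consistent units (1 GPa = 1000 uN/um^2).
E = 130 GPa = 130000 uN/um^2
Step 3: Calculate tip deflection.
delta = F * L^3 / (3 * E * I)
delta = 29.3 * 205^3 / (3 * 130000 * 92.25)
delta = 7.0161 um


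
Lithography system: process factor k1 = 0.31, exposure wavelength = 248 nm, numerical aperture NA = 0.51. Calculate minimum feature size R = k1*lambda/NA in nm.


Step 1: Identify values: k1 = 0.31, lambda = 248 nm, NA = 0.51
Step 2: R = k1 * lambda / NA
R = 0.31 * 248 / 0.51
R = 150.7 nm


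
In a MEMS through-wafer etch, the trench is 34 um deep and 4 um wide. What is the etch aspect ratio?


Step 1: AR = depth / width
Step 2: AR = 34 / 4
AR = 8.5


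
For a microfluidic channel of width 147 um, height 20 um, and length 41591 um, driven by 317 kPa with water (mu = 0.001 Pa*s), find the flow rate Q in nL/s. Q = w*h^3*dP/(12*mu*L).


Step 1: Convert all dimensions to SI (meters).
w = 147e-6 m, h = 20e-6 m, L = 41591e-6 m, dP = 317e3 Pa
Step 2: Q = w * h^3 * dP / (12 * mu * L)
Q = 147e-6 * (20e-6)^3 * 317e3 / (12 * 0.001 * 41591e-6) = 7.469404e-10 m^3/s
Step 3: Convert Q from m^3/s to nL/s (1 m^3 = 1e12 nL, so multiply by 1e12).
Q = 746.94 nL/s


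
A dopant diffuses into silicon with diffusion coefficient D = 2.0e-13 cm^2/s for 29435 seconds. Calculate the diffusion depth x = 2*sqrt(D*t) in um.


Step 1: Compute D*t = 2.0e-13 * 29435 = 5.887e-09 cm^2
Step 2: sqrt(D*t) = 7.67268e-05 cm
Step 3: x = 2 * 7.67268e-05 cm = 1.534536e-04 cm
Step 4: Convert to um (1 cm = 1e4 um): x = 1.535 um


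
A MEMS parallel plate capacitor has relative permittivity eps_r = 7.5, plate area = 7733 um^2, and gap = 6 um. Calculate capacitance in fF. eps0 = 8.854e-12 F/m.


Step 1: Convert area to m^2: A = 7733e-12 m^2
Step 2: Convert gap to m: d = 6e-6 m
Step 3: C = eps0 * eps_r * A / d
C = 8.854e-12 * 7.5 * 7733e-12 / 6e-6
Step 4: Convert to fF (multiply by 1e15).
C = 85.58 fF


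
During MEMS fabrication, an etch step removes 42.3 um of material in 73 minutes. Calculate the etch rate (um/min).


Step 1: Etch rate = depth / time
Step 2: rate = 42.3 / 73
rate = 0.579 um/min


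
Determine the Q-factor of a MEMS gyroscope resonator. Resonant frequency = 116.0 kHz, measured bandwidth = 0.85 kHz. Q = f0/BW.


Step 1: Q = f0 / bandwidth
Step 2: Q = 116.0 / 0.85
Q = 136.5


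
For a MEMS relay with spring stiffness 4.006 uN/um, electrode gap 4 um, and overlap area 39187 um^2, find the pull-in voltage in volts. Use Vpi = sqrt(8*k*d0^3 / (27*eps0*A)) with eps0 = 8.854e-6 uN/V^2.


Step 1: Compute numerator: 8 * k * d0^3 = 8 * 4.006 * 4^3 = 2051.072
Step 2: Compute denominator: 27 * eps0 * A = 27 * 8.854e-6 * 39187 = 9.367966
Step 3: Vpi = sqrt(2051.072 / 9.367966)
Vpi = 14.8 V


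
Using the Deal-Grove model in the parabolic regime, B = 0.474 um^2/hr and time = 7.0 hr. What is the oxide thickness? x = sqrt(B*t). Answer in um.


Step 1: Compute B*t = 0.474 * 7.0 = 3.318
Step 2: x = sqrt(3.318)
x = 1.822 um


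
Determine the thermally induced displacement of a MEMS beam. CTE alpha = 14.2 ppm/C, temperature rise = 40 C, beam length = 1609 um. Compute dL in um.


Step 1: Convert CTE: alpha = 14.2 ppm/C = 14.2e-6 /C
Step 2: dL = 14.2e-6 * 40 * 1609
dL = 0.9139 um


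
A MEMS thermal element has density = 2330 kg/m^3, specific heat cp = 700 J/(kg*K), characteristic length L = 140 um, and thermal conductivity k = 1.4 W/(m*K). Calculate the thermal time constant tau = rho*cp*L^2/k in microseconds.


Step 1: Convert L to m: L = 140e-6 m
Step 2: L^2 = (140e-6)^2 = 1.96e-08 m^2
Step 3: tau = 2330 * 700 * 1.96e-08 / 1.4 = 2.2834e-02 s
Step 4: Convert to microseconds (multiply by 1e6).
tau = 22834.0 us


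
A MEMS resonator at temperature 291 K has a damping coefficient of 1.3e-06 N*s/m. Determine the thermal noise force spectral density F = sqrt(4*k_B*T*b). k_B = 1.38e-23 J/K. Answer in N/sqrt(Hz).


Step 1: Compute 4 * k_B * T * b
= 4 * 1.38e-23 * 291 * 1.3e-06
= 2.0882e-26 N^2/Hz
Step 2: F_noise = sqrt(2.0882e-26)
F_noise = 1.45e-13 N/sqrt(Hz)


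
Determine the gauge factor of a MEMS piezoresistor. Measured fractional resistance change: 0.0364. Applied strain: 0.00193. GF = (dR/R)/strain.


Step 1: Identify values.
dR/R = 0.0364, strain = 0.00193
Step 2: GF = (dR/R) / strain = 0.0364 / 0.00193
GF = 18.9


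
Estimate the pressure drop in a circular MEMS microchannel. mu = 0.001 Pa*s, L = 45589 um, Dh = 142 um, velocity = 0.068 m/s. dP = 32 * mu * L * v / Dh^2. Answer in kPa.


Step 1: Convert to SI: L = 45589e-6 m, Dh = 142e-6 m
Step 2: dP = 32 * 0.001 * 45589e-6 * 0.068 / (142e-6)^2
Step 3: dP = 4919.74 Pa
Step 4: Convert to kPa: dP = 4.92 kPa


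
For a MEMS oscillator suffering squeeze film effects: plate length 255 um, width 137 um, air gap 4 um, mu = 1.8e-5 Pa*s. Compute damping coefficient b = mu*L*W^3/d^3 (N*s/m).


Step 1: Convert to SI.
L = 255e-6 m, W = 137e-6 m, d = 4e-6 m
Step 2: W^3 = (137e-6)^3 = 2.57e-12 m^3
Step 3: d^3 = (4e-6)^3 = 6.40e-17 m^3
Step 4: b = 1.8e-5 * 255e-6 * 2.57e-12 / 6.40e-17
b = 1.84e-04 N*s/m


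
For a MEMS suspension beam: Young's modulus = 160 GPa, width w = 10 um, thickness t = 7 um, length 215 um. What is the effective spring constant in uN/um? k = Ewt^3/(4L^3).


Step 1: Convert E to consistent units (1 GPa = 1000 uN/um^2).
E = 160 GPa = 160000 uN/um^2
Step 2: Compute t^3 = 7^3 = 343
Step 3: Compute L^3 = 215^3 = 9938375
Step 4: k = 160000 * 10 * 343 / (4 * 9938375)
k = 13.8051 uN/um


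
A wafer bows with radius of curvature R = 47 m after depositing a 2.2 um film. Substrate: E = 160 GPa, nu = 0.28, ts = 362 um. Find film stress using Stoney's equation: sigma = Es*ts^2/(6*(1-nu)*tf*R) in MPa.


Step 1: Compute numerator: Es * ts^2 = 160 * 362^2 = 20967040 (GPa*um^2)
Step 2: Compute denominator (R in um): 6*(1-nu)*tf*R = 6*0.72*2.2*47e6 = 446688000.0 (um^2)
Step 3: sigma (GPa) = 20967040 / 446688000.0 = 4.6939e-02 GPa
Step 4: Convert to MPa (x1000): sigma = 46.9 MPa


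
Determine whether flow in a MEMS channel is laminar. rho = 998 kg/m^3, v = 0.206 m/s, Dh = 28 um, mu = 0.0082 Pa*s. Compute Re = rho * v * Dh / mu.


Step 1: Convert Dh to meters: Dh = 28e-6 m
Step 2: Re = rho * v * Dh / mu
Re = 998 * 0.206 * 28e-6 / 0.0082
Re = 0.702
Since Re = 0.702 is below ~2300, the flow is laminar.


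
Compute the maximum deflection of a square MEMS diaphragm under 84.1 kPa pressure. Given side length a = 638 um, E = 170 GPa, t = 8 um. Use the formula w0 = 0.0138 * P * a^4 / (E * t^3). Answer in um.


Step 1: Convert pressure to compatible units (E is in GPa, so P in GPa).
P = 84.1 kPa = 84.1e-6 GPa
Step 2: Compute numerator: 0.0138 * P * a^4.
a^4 = 638^4 = 165684817936
numerator = 0.0138 * 84.1e-6 * 165684817936 = 1.922905e+05
Step 3: Compute denominator: E * t^3 = 170 * 8^3 = 87040
Step 4: w0 = numerator / denominator = 1.922905e+05 / 87040 = 2.2092 um


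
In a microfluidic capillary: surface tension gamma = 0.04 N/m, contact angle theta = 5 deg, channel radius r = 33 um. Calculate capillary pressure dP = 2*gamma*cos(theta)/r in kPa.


Step 1: cos(5 deg) = 0.9962
Step 2: Convert r to m: r = 33e-6 m
Step 3: dP = 2 * 0.04 * 0.9962 / 33e-6 = 2415.0 Pa
Step 4: Convert Pa to kPa (divide by 1000).
dP = 2.42 kPa


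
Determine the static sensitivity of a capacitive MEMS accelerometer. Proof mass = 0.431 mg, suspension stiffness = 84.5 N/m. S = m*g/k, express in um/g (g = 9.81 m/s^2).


Step 1: Convert mass: m = 0.431 mg = 4.31e-07 kg
Step 2: S = m * g / k = 4.31e-07 * 9.81 / 84.5
Step 3: S = 5.00e-08 m/g
Step 4: Convert to um/g: S = 0.05 um/g


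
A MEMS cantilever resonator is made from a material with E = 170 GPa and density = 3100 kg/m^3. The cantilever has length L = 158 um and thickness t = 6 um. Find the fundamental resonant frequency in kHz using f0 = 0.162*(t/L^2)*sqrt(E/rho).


Step 1: Convert units to SI.
t_SI = 6e-6 m, L_SI = 158e-6 m
Step 2: Calculate sqrt(E/rho).
sqrt(170e9 / 3100) = 7405.32 m/s
Step 3: Compute f0.
f0 = 0.162 * 6e-6 / (158e-6)^2 * 7405.32 = 288334.0 Hz = 288.33 kHz


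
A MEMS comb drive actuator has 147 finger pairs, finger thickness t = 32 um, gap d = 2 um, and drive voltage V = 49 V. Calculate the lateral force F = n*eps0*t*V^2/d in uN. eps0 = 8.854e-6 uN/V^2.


Step 1: Parameters: n=147, eps0=8.854e-6 uN/V^2, t=32 um, V=49 V, d=2 um
Step 2: V^2 = 2401
Step 3: F = 147 * 8.854e-6 * 32 * 2401 / 2
F = 50.0 uN


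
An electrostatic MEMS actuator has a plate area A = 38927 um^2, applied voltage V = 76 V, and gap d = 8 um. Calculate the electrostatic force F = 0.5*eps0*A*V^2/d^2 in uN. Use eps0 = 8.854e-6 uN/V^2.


Step 1: Identify parameters.
eps0 = 8.854e-6 uN/V^2, A = 38927 um^2, V = 76 V, d = 8 um
Step 2: Compute V^2 = 76^2 = 5776
Step 3: Compute d^2 = 8^2 = 64
Step 4: F = 0.5 * 8.854e-6 * 38927 * 5776 / 64
F = 15.553 uN


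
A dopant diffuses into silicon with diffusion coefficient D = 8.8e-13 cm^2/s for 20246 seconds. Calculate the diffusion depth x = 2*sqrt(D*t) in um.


Step 1: Compute D*t = 8.8e-13 * 20246 = 1.781648e-08 cm^2
Step 2: sqrt(D*t) = 1.3348e-04 cm
Step 3: x = 2 * 1.3348e-04 cm = 2.6696e-04 cm
Step 4: Convert to um (1 cm = 1e4 um): x = 2.67 um


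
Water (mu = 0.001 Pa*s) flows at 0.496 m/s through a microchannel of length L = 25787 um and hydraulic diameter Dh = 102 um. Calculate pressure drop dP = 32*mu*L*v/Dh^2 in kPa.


Step 1: Convert to SI: L = 25787e-6 m, Dh = 102e-6 m
Step 2: dP = 32 * 0.001 * 25787e-6 * 0.496 / (102e-6)^2
Step 3: dP = 39339.80 Pa
Step 4: Convert to kPa: dP = 39.34 kPa


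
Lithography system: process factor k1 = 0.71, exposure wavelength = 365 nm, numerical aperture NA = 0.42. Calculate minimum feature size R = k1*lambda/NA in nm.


Step 1: Identify values: k1 = 0.71, lambda = 365 nm, NA = 0.42
Step 2: R = k1 * lambda / NA
R = 0.71 * 365 / 0.42
R = 617.0 nm


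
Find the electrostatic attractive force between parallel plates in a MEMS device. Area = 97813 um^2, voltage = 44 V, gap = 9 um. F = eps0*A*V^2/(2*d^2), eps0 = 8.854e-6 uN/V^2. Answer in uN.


Step 1: Identify parameters.
eps0 = 8.854e-6 uN/V^2, A = 97813 um^2, V = 44 V, d = 9 um
Step 2: Compute V^2 = 44^2 = 1936
Step 3: Compute d^2 = 9^2 = 81
Step 4: F = 0.5 * 8.854e-6 * 97813 * 1936 / 81
F = 10.35 uN


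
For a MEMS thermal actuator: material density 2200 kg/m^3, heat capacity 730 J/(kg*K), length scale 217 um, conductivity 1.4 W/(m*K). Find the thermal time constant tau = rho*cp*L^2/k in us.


Step 1: Convert L to m: L = 217e-6 m
Step 2: L^2 = (217e-6)^2 = 4.7089e-08 m^2
Step 3: tau = 2200 * 730 * 4.7089e-08 / 1.4 = 5.401781e-02 s
Step 4: Convert to microseconds (multiply by 1e6).
tau = 54017.81 us


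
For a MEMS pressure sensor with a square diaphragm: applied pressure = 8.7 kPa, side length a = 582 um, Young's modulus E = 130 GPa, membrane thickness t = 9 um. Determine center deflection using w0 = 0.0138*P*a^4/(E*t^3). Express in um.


Step 1: Convert pressure to compatible units (E is in GPa, so P in GPa).
P = 8.7 kPa = 8.7e-6 GPa
Step 2: Compute numerator: 0.0138 * P * a^4.
a^4 = 582^4 = 114733948176
numerator = 0.0138 * 8.7e-6 * 114733948176 = 1.3775e+04
Step 3: Compute denominator: E * t^3 = 130 * 9^3 = 94770
Step 4: w0 = numerator / denominator = 1.3775e+04 / 94770 = 0.1454 um


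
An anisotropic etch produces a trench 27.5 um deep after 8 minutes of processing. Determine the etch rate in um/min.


Step 1: Etch rate = depth / time
Step 2: rate = 27.5 / 8
rate = 3.438 um/min


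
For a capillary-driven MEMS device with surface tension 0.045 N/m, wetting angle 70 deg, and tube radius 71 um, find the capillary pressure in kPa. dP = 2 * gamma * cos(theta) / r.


Step 1: cos(70 deg) = 0.342
Step 2: Convert r to m: r = 71e-6 m
Step 3: dP = 2 * 0.045 * 0.342 / 71e-6 = 433.5 Pa
Step 4: Convert Pa to kPa (divide by 1000).
dP = 0.43 kPa


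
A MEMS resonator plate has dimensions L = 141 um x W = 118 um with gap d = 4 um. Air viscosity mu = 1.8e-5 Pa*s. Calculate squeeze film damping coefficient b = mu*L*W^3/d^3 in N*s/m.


Step 1: Convert to SI.
L = 141e-6 m, W = 118e-6 m, d = 4e-6 m
Step 2: W^3 = (118e-6)^3 = 1.64e-12 m^3
Step 3: d^3 = (4e-6)^3 = 6.40e-17 m^3
Step 4: b = 1.8e-5 * 141e-6 * 1.64e-12 / 6.40e-17
b = 6.52e-05 N*s/m


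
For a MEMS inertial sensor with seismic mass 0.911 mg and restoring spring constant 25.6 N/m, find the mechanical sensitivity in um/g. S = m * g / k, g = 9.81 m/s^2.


Step 1: Convert mass: m = 0.911 mg = 9.11e-07 kg
Step 2: S = m * g / k = 9.11e-07 * 9.81 / 25.6
Step 3: S = 3.49e-07 m/g
Step 4: Convert to um/g: S = 0.349 um/g


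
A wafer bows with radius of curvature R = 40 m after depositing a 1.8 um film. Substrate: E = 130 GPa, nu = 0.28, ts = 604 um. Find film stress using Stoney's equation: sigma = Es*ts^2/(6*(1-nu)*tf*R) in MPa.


Step 1: Compute numerator: Es * ts^2 = 130 * 604^2 = 47426080 (GPa*um^2)
Step 2: Compute denominator (R in um): 6*(1-nu)*tf*R = 6*0.72*1.8*40e6 = 311040000.0 (um^2)
Step 3: sigma (GPa) = 47426080 / 311040000.0 = 1.52476e-01 GPa
Step 4: Convert to MPa (x1000): sigma = 152.5 MPa


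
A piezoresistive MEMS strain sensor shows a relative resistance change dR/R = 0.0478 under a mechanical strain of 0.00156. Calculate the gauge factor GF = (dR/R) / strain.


Step 1: Identify values.
dR/R = 0.0478, strain = 0.00156
Step 2: GF = (dR/R) / strain = 0.0478 / 0.00156
GF = 30.6


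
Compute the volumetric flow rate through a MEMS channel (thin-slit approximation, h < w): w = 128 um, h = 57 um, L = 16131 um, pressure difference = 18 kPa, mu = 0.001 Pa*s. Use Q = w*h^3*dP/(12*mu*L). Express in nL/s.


Step 1: Convert all dimensions to SI (meters).
w = 128e-6 m, h = 57e-6 m, L = 16131e-6 m, dP = 18e3 Pa
Step 2: Q = w * h^3 * dP / (12 * mu * L)
Q = 128e-6 * (57e-6)^3 * 18e3 / (12 * 0.001 * 16131e-6) = 2.20426855e-09 m^3/s
Step 3: Convert Q from m^3/s to nL/s (1 m^3 = 1e12 nL, so multiply by 1e12).
Q = 2204.269 nL/s


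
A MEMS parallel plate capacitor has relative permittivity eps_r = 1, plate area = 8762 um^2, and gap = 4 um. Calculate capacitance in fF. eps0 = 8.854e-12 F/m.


Step 1: Convert area to m^2: A = 8762e-12 m^2
Step 2: Convert gap to m: d = 4e-6 m
Step 3: C = eps0 * eps_r * A / d
C = 8.854e-12 * 1 * 8762e-12 / 4e-6
Step 4: Convert to fF (multiply by 1e15).
C = 19.39 fF


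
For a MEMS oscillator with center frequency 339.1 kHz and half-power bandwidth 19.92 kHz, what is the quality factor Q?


Step 1: Q = f0 / bandwidth
Step 2: Q = 339.1 / 19.92
Q = 17.0


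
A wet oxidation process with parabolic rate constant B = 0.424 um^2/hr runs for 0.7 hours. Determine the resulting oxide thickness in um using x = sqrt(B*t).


Step 1: Compute B*t = 0.424 * 0.7 = 0.2968
Step 2: x = sqrt(0.2968)
x = 0.545 um


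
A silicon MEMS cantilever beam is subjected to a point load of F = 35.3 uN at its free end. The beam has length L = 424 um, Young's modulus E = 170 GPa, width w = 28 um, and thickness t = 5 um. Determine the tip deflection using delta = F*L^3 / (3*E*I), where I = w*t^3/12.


Step 1: Calculate the second moment of area.
I = w * t^3 / 12 = 28 * 5^3 / 12 = 291.6667 um^4
Step 2: Convert E to consistent units (1 GPa = 1000 uN/um^2).
E = 170 GPa = 170000 uN/um^2
Step 3: Calculate tip deflection.
delta = F * L^3 / (3 * E * I)
delta = 35.3 * 424^3 / (3 * 170000 * 291.6667)
delta = 18.089 um


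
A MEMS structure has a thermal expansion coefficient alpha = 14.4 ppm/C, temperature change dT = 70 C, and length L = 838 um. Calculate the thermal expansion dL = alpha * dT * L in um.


Step 1: Convert CTE: alpha = 14.4 ppm/C = 14.4e-6 /C
Step 2: dL = 14.4e-6 * 70 * 838
dL = 0.8447 um


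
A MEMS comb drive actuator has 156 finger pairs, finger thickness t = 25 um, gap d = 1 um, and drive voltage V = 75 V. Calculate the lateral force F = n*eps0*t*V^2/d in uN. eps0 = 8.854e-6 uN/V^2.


Step 1: Parameters: n=156, eps0=8.854e-6 uN/V^2, t=25 um, V=75 V, d=1 um
Step 2: V^2 = 5625
Step 3: F = 156 * 8.854e-6 * 25 * 5625 / 1
F = 194.235 uN
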